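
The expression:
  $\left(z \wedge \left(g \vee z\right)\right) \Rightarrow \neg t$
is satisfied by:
  {t: False, z: False}
  {z: True, t: False}
  {t: True, z: False}


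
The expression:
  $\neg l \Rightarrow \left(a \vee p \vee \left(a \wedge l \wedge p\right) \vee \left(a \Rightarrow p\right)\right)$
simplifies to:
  $\text{True}$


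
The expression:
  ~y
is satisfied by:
  {y: False}


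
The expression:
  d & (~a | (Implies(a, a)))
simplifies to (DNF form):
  d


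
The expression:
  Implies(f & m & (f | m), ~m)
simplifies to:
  ~f | ~m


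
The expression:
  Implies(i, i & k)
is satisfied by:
  {k: True, i: False}
  {i: False, k: False}
  {i: True, k: True}


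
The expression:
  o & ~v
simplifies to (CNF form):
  o & ~v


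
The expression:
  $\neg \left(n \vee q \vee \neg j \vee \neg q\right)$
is never true.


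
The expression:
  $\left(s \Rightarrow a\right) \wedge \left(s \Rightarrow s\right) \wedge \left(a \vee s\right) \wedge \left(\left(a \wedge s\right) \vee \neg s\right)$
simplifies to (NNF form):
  $a$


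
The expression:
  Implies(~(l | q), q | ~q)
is always true.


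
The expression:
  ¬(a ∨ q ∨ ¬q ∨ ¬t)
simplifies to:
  False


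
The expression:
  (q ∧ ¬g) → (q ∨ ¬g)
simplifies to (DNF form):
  True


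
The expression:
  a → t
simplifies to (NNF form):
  t ∨ ¬a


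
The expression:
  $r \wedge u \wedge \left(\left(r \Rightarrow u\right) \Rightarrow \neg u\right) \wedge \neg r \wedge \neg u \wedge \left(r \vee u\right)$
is never true.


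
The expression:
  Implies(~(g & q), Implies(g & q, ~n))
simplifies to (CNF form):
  True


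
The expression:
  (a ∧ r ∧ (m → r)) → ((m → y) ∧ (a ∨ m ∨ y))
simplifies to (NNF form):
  y ∨ ¬a ∨ ¬m ∨ ¬r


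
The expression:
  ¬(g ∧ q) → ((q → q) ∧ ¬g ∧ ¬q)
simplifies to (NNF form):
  (g ∧ q) ∨ (¬g ∧ ¬q)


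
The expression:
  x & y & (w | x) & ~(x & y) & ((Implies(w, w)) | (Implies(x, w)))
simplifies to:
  False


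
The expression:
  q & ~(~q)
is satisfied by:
  {q: True}


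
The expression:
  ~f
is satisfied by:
  {f: False}


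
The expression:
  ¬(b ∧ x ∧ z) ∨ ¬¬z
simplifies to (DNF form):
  True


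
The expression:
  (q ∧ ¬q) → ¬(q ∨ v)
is always true.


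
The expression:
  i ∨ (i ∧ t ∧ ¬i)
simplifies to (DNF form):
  i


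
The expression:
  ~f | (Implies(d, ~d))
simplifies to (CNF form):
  ~d | ~f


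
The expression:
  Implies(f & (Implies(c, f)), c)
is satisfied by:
  {c: True, f: False}
  {f: False, c: False}
  {f: True, c: True}


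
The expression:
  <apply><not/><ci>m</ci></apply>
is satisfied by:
  {m: False}


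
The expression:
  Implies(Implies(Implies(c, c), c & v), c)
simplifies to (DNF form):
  True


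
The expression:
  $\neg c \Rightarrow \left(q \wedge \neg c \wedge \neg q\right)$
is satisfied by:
  {c: True}


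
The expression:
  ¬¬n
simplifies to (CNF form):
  n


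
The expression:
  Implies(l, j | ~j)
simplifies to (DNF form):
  True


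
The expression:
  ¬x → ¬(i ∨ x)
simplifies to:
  x ∨ ¬i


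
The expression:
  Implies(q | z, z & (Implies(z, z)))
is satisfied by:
  {z: True, q: False}
  {q: False, z: False}
  {q: True, z: True}


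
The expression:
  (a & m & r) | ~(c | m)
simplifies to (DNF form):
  (m & ~m) | (a & m & r) | (~c & ~m) | (a & m & ~m) | (a & r & ~c) | (m & r & ~m) | (a & ~c & ~m) | (r & ~c & ~m)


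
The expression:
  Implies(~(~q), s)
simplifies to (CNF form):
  s | ~q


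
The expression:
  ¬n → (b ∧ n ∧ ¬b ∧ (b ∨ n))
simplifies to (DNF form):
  n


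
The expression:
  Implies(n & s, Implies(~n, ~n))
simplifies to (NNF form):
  True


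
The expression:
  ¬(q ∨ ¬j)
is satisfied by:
  {j: True, q: False}


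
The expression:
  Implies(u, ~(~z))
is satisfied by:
  {z: True, u: False}
  {u: False, z: False}
  {u: True, z: True}


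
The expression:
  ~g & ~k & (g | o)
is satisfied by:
  {o: True, g: False, k: False}


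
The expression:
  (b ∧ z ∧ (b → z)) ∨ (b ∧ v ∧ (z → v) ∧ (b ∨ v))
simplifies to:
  b ∧ (v ∨ z)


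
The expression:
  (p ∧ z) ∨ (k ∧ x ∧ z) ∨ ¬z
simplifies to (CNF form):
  (k ∨ p ∨ ¬z) ∧ (p ∨ x ∨ ¬z)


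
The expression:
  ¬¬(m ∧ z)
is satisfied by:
  {z: True, m: True}


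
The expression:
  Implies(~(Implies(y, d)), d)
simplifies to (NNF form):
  d | ~y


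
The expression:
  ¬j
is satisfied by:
  {j: False}


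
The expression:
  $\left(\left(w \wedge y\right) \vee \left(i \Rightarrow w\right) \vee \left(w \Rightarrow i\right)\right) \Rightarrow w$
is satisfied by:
  {w: True}


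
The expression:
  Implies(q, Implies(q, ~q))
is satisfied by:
  {q: False}


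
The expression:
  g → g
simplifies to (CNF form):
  True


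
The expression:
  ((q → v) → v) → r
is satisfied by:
  {r: True, q: False, v: False}
  {r: True, v: True, q: False}
  {r: True, q: True, v: False}
  {r: True, v: True, q: True}
  {v: False, q: False, r: False}


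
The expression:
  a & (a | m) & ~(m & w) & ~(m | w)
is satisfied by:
  {a: True, w: False, m: False}


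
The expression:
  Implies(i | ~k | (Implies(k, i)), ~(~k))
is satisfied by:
  {k: True}


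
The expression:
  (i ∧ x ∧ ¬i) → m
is always true.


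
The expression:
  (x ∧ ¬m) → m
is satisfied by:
  {m: True, x: False}
  {x: False, m: False}
  {x: True, m: True}


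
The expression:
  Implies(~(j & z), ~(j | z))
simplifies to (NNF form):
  (j & z) | (~j & ~z)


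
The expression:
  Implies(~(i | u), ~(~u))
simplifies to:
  i | u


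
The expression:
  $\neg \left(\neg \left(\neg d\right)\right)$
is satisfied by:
  {d: False}


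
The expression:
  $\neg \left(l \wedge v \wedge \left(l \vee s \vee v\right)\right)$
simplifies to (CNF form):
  $\neg l \vee \neg v$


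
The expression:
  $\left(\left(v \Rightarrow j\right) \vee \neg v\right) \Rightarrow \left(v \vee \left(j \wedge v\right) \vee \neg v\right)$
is always true.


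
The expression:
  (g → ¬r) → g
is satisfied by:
  {g: True}


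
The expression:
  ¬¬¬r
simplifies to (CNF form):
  ¬r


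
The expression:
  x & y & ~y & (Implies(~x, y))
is never true.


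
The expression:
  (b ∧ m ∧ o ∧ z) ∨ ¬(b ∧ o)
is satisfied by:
  {m: True, z: True, o: False, b: False}
  {m: True, z: False, o: False, b: False}
  {z: True, m: False, o: False, b: False}
  {m: False, z: False, o: False, b: False}
  {b: True, m: True, z: True, o: False}
  {b: True, m: True, z: False, o: False}
  {b: True, z: True, m: False, o: False}
  {b: True, z: False, m: False, o: False}
  {m: True, o: True, z: True, b: False}
  {m: True, o: True, z: False, b: False}
  {o: True, z: True, m: False, b: False}
  {o: True, m: False, z: False, b: False}
  {b: True, m: True, o: True, z: True}


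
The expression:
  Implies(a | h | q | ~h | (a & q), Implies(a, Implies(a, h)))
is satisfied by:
  {h: True, a: False}
  {a: False, h: False}
  {a: True, h: True}


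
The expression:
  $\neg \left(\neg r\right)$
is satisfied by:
  {r: True}


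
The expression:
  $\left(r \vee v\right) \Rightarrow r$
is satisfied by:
  {r: True, v: False}
  {v: False, r: False}
  {v: True, r: True}


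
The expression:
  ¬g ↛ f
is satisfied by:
  {f: True, g: False}
  {g: False, f: False}
  {g: True, f: True}


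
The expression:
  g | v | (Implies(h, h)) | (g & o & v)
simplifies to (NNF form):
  True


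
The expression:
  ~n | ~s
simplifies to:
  ~n | ~s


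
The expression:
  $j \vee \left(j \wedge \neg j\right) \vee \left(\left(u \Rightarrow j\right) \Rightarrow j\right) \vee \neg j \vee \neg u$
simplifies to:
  $\text{True}$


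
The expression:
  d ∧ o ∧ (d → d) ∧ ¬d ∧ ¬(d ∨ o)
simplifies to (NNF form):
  False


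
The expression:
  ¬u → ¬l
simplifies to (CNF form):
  u ∨ ¬l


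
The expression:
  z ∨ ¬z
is always true.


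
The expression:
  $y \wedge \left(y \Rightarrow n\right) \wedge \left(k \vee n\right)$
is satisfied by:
  {y: True, n: True}


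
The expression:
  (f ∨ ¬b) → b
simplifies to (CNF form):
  b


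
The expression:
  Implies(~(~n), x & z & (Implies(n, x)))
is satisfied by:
  {z: True, x: True, n: False}
  {z: True, x: False, n: False}
  {x: True, z: False, n: False}
  {z: False, x: False, n: False}
  {n: True, z: True, x: True}


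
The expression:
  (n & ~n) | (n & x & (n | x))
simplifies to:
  n & x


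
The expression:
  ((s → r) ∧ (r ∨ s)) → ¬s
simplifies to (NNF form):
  ¬r ∨ ¬s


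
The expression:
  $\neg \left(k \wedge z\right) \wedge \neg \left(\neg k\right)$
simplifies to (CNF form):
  $k \wedge \neg z$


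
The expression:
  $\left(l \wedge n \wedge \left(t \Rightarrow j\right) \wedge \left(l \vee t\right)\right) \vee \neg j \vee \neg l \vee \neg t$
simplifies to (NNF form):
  $n \vee \neg j \vee \neg l \vee \neg t$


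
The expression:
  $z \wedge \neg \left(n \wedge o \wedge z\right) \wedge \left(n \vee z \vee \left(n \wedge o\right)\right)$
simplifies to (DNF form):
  $\left(z \wedge \neg n\right) \vee \left(z \wedge \neg o\right)$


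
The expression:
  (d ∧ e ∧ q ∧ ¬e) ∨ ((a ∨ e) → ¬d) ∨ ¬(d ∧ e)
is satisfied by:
  {e: False, d: False}
  {d: True, e: False}
  {e: True, d: False}


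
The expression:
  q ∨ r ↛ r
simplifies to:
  q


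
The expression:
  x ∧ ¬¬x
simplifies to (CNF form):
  x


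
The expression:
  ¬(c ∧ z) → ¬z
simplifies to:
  c ∨ ¬z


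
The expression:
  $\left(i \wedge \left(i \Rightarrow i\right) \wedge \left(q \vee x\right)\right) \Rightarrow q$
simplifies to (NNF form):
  $q \vee \neg i \vee \neg x$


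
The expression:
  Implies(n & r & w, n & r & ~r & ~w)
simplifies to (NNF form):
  ~n | ~r | ~w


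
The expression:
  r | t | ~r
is always true.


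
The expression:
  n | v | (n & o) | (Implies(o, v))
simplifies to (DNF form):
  n | v | ~o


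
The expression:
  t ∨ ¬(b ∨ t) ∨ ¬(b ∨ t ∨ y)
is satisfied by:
  {t: True, b: False}
  {b: False, t: False}
  {b: True, t: True}


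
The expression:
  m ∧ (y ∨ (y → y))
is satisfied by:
  {m: True}


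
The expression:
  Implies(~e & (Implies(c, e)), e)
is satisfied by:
  {c: True, e: True}
  {c: True, e: False}
  {e: True, c: False}


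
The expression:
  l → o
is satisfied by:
  {o: True, l: False}
  {l: False, o: False}
  {l: True, o: True}


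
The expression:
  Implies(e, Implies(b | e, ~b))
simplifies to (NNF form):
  ~b | ~e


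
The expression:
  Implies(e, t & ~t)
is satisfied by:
  {e: False}


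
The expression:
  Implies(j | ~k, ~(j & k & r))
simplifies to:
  ~j | ~k | ~r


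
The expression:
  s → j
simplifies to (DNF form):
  j ∨ ¬s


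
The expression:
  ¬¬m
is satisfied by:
  {m: True}


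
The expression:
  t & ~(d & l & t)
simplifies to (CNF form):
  t & (~d | ~l)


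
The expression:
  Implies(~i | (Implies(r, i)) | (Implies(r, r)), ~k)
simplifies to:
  ~k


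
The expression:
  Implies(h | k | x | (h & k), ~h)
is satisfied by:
  {h: False}


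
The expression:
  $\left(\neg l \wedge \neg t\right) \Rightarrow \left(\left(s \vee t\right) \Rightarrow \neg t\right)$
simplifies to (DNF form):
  $\text{True}$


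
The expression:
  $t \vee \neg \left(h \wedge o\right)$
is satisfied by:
  {t: True, h: False, o: False}
  {h: False, o: False, t: False}
  {t: True, o: True, h: False}
  {o: True, h: False, t: False}
  {t: True, h: True, o: False}
  {h: True, t: False, o: False}
  {t: True, o: True, h: True}


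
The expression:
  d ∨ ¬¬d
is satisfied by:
  {d: True}


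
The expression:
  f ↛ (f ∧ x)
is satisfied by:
  {f: True, x: False}


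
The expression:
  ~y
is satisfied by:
  {y: False}


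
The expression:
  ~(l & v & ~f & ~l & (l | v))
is always true.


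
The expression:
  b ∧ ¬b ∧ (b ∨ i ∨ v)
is never true.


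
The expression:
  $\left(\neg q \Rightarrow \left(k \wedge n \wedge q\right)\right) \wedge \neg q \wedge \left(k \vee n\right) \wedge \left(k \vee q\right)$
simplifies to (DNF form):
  $\text{False}$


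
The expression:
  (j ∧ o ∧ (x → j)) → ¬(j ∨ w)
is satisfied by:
  {o: False, j: False}
  {j: True, o: False}
  {o: True, j: False}


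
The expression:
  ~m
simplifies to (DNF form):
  ~m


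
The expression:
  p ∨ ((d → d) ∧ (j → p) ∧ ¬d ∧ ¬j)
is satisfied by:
  {p: True, j: False, d: False}
  {d: True, p: True, j: False}
  {p: True, j: True, d: False}
  {d: True, p: True, j: True}
  {d: False, j: False, p: False}


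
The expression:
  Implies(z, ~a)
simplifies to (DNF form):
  ~a | ~z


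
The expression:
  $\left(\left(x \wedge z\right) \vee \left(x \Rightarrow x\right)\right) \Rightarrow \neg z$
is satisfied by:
  {z: False}


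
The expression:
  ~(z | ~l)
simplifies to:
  l & ~z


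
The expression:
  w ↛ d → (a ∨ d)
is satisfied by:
  {a: True, d: True, w: False}
  {a: True, w: False, d: False}
  {d: True, w: False, a: False}
  {d: False, w: False, a: False}
  {a: True, d: True, w: True}
  {a: True, w: True, d: False}
  {d: True, w: True, a: False}


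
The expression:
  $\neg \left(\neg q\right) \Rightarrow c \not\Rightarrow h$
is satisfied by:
  {c: True, q: False, h: False}
  {c: False, q: False, h: False}
  {h: True, c: True, q: False}
  {h: True, c: False, q: False}
  {q: True, c: True, h: False}


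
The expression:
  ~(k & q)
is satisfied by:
  {k: False, q: False}
  {q: True, k: False}
  {k: True, q: False}


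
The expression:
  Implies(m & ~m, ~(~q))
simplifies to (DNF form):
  True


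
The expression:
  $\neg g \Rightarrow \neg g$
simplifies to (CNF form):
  $\text{True}$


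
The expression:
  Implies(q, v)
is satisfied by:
  {v: True, q: False}
  {q: False, v: False}
  {q: True, v: True}


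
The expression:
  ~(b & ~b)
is always true.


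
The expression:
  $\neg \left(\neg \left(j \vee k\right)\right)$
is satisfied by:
  {k: True, j: True}
  {k: True, j: False}
  {j: True, k: False}


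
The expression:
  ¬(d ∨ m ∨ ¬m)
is never true.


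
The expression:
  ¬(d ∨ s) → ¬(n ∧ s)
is always true.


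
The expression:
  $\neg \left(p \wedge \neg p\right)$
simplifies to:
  $\text{True}$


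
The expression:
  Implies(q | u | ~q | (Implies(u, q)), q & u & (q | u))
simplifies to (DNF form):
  q & u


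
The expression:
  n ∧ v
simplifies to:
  n ∧ v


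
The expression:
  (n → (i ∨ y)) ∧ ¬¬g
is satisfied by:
  {i: True, y: True, g: True, n: False}
  {i: True, g: True, n: False, y: False}
  {y: True, g: True, n: False, i: False}
  {g: True, y: False, n: False, i: False}
  {i: True, n: True, g: True, y: True}
  {i: True, n: True, g: True, y: False}
  {n: True, g: True, y: True, i: False}


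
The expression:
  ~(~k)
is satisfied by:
  {k: True}


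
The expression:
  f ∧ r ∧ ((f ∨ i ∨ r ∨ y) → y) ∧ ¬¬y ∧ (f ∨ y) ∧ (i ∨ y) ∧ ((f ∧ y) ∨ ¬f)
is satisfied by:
  {r: True, f: True, y: True}


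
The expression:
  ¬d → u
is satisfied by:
  {d: True, u: True}
  {d: True, u: False}
  {u: True, d: False}


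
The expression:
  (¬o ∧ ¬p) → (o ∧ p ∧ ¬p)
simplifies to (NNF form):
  o ∨ p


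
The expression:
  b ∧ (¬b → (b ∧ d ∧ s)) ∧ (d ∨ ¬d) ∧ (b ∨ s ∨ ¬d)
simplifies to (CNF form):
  b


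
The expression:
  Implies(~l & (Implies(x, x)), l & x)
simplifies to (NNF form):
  l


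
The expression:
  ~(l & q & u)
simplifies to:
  ~l | ~q | ~u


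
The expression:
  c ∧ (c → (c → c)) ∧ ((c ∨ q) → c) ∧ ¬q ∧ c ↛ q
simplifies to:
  c ∧ ¬q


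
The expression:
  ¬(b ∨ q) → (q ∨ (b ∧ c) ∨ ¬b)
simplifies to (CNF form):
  True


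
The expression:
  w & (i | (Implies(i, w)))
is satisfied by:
  {w: True}


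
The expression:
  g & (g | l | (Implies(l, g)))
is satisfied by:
  {g: True}


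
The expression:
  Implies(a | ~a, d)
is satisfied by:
  {d: True}


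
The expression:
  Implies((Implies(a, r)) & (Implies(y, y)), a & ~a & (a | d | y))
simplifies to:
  a & ~r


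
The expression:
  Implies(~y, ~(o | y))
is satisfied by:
  {y: True, o: False}
  {o: False, y: False}
  {o: True, y: True}


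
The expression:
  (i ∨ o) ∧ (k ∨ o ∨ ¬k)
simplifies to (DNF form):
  i ∨ o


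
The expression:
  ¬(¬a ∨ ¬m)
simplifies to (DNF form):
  a ∧ m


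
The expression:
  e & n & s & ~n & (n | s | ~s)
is never true.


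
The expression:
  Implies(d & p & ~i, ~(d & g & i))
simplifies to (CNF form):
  True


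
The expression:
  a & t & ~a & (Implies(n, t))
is never true.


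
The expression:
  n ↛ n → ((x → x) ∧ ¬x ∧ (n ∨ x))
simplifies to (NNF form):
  True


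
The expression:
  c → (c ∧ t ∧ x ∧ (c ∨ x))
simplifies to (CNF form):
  (t ∨ ¬c) ∧ (x ∨ ¬c)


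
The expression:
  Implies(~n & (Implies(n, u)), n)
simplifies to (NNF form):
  n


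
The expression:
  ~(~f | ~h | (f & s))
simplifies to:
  f & h & ~s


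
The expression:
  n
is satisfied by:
  {n: True}


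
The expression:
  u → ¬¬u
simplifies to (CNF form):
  True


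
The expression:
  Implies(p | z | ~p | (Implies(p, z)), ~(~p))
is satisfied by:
  {p: True}


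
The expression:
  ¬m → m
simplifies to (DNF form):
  m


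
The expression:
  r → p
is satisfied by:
  {p: True, r: False}
  {r: False, p: False}
  {r: True, p: True}


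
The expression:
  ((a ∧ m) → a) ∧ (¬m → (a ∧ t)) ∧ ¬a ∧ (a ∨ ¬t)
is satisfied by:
  {m: True, t: False, a: False}


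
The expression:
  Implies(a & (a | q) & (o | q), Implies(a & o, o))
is always true.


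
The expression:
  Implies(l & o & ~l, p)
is always true.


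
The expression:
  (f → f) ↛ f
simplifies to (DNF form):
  ¬f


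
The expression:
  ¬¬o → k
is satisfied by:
  {k: True, o: False}
  {o: False, k: False}
  {o: True, k: True}


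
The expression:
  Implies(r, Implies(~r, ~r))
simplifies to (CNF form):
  True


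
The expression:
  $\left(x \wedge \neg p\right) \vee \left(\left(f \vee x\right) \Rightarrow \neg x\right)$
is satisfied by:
  {p: False, x: False}
  {x: True, p: False}
  {p: True, x: False}


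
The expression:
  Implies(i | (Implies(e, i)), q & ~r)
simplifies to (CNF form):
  (e | q) & (e | ~r) & (q | ~i) & (~i | ~r)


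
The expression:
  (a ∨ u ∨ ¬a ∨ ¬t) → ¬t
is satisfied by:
  {t: False}


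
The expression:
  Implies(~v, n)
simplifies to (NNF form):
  n | v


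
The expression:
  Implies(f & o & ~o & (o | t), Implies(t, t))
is always true.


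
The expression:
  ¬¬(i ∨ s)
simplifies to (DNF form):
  i ∨ s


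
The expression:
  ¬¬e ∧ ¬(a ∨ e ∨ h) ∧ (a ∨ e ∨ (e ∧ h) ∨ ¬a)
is never true.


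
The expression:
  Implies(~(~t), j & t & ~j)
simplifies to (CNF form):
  ~t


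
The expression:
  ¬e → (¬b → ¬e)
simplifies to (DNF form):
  True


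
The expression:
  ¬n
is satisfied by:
  {n: False}


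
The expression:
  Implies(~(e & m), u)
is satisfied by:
  {e: True, u: True, m: True}
  {e: True, u: True, m: False}
  {u: True, m: True, e: False}
  {u: True, m: False, e: False}
  {e: True, m: True, u: False}


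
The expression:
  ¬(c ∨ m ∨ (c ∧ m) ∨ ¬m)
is never true.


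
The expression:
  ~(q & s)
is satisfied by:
  {s: False, q: False}
  {q: True, s: False}
  {s: True, q: False}


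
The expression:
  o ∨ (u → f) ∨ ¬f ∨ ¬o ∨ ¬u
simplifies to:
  True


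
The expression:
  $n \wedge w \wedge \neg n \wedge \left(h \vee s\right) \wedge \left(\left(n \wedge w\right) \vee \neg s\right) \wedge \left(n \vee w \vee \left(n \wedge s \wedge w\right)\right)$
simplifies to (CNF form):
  $\text{False}$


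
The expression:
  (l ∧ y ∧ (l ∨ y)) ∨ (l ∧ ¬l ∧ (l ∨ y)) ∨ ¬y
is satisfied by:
  {l: True, y: False}
  {y: False, l: False}
  {y: True, l: True}


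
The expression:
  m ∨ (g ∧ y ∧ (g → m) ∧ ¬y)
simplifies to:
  m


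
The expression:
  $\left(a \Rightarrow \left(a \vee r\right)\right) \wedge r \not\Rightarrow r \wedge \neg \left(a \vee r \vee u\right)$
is never true.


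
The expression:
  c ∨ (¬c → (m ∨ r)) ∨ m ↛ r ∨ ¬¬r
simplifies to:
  c ∨ m ∨ r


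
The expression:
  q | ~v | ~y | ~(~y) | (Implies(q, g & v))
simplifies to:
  True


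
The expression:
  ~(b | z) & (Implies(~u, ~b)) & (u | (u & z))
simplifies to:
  u & ~b & ~z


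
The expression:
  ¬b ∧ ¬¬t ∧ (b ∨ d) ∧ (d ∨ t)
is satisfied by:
  {t: True, d: True, b: False}


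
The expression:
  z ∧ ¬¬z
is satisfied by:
  {z: True}


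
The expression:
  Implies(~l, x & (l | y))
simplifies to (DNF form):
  l | (x & y)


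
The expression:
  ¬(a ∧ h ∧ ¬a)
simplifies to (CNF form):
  True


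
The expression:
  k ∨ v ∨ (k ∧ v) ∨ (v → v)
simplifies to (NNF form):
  True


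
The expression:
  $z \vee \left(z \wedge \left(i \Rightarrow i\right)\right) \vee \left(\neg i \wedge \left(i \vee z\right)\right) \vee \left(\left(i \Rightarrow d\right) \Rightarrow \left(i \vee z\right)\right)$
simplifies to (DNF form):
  $i \vee z$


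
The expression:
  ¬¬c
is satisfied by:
  {c: True}


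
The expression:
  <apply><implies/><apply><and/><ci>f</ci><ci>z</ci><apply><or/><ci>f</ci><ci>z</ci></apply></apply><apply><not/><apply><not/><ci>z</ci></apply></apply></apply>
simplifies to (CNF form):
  <true/>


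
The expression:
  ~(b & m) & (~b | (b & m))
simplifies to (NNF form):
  ~b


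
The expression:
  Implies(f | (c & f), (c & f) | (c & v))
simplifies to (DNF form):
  c | ~f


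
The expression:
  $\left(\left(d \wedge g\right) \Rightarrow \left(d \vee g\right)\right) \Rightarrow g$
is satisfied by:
  {g: True}


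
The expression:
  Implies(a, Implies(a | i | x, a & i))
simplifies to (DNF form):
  i | ~a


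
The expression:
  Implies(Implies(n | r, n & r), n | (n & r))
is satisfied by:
  {r: True, n: True}
  {r: True, n: False}
  {n: True, r: False}


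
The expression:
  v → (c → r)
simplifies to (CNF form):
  r ∨ ¬c ∨ ¬v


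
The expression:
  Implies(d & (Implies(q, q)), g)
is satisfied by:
  {g: True, d: False}
  {d: False, g: False}
  {d: True, g: True}


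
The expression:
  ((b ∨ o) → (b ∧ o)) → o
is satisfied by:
  {b: True, o: True}
  {b: True, o: False}
  {o: True, b: False}


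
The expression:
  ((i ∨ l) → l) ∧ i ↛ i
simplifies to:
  False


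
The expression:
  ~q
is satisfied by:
  {q: False}


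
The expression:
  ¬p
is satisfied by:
  {p: False}


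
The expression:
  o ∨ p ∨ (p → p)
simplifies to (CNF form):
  True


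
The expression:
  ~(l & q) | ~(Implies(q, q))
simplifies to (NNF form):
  ~l | ~q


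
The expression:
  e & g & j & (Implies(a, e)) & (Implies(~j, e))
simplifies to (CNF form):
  e & g & j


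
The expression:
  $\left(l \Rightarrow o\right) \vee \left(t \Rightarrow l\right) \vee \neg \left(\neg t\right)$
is always true.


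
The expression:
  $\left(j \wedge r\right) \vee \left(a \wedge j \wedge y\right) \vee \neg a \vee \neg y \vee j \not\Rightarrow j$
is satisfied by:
  {j: True, y: False, a: False}
  {j: False, y: False, a: False}
  {a: True, j: True, y: False}
  {a: True, j: False, y: False}
  {y: True, j: True, a: False}
  {y: True, j: False, a: False}
  {y: True, a: True, j: True}


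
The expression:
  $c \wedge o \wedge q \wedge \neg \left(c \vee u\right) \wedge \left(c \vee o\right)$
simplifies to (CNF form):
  $\text{False}$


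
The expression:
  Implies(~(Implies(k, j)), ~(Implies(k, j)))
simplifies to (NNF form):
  True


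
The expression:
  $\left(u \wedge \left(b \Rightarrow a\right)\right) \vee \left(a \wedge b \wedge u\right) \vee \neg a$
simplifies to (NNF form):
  $u \vee \neg a$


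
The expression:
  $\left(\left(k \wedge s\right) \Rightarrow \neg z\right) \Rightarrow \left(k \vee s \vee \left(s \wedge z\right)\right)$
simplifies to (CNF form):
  $k \vee s$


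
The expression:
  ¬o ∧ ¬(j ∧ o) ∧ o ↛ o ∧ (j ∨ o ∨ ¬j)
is never true.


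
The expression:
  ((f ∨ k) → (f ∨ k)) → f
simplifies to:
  f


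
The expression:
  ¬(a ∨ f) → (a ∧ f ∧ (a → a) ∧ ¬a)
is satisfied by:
  {a: True, f: True}
  {a: True, f: False}
  {f: True, a: False}


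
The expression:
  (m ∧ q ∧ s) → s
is always true.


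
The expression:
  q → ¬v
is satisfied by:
  {v: False, q: False}
  {q: True, v: False}
  {v: True, q: False}


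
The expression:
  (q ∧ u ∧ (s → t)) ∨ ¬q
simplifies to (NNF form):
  (t ∧ u) ∨ (u ∧ ¬s) ∨ ¬q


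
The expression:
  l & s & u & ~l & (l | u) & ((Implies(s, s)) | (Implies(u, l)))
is never true.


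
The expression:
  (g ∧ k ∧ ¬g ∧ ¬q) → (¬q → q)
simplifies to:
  True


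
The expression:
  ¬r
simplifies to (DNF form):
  ¬r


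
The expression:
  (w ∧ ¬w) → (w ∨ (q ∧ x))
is always true.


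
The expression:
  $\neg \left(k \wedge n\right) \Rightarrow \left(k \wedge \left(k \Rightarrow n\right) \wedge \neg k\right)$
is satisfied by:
  {n: True, k: True}


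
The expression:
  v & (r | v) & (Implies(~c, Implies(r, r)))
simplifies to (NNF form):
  v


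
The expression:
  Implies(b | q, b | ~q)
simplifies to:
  b | ~q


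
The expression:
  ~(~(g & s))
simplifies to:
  g & s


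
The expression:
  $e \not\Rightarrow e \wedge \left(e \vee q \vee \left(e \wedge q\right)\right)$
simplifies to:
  $\text{False}$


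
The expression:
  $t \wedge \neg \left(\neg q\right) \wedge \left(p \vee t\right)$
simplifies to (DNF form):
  $q \wedge t$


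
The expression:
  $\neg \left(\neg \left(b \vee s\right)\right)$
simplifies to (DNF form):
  $b \vee s$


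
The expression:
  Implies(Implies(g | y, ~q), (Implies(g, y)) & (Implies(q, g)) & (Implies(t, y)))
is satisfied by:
  {y: True, q: True, g: True, t: False}
  {y: True, q: True, g: True, t: True}
  {y: True, q: True, t: False, g: False}
  {y: True, q: True, t: True, g: False}
  {y: True, g: True, t: False, q: False}
  {y: True, g: True, t: True, q: False}
  {y: True, t: False, g: False, q: False}
  {y: True, g: False, t: True, q: False}
  {t: False, g: True, q: True, y: False}
  {q: True, g: True, t: True, y: False}
  {q: False, t: False, g: False, y: False}


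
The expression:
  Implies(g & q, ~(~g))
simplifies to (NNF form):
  True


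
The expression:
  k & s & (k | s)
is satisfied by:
  {s: True, k: True}


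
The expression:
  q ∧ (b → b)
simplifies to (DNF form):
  q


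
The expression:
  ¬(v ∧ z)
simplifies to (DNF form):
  ¬v ∨ ¬z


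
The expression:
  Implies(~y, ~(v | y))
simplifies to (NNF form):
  y | ~v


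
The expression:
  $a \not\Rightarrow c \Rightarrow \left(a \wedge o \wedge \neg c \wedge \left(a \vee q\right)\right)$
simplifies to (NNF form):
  $c \vee o \vee \neg a$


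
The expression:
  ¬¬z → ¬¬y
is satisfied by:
  {y: True, z: False}
  {z: False, y: False}
  {z: True, y: True}


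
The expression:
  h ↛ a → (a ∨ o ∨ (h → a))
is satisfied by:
  {a: True, o: True, h: False}
  {a: True, h: False, o: False}
  {o: True, h: False, a: False}
  {o: False, h: False, a: False}
  {a: True, o: True, h: True}
  {a: True, h: True, o: False}
  {o: True, h: True, a: False}


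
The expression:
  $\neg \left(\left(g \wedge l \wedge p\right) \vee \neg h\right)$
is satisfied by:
  {h: True, l: False, p: False, g: False}
  {h: True, g: True, l: False, p: False}
  {h: True, p: True, l: False, g: False}
  {h: True, g: True, p: True, l: False}
  {h: True, l: True, p: False, g: False}
  {h: True, g: True, l: True, p: False}
  {h: True, p: True, l: True, g: False}


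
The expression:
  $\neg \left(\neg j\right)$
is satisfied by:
  {j: True}


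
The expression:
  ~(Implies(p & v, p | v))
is never true.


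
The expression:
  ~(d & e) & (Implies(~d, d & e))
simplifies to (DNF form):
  d & ~e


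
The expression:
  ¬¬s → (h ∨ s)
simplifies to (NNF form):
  True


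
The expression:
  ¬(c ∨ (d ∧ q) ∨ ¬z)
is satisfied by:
  {z: True, q: False, d: False, c: False}
  {z: True, d: True, q: False, c: False}
  {z: True, q: True, d: False, c: False}


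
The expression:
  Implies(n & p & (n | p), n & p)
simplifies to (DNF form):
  True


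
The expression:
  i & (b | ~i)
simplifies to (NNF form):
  b & i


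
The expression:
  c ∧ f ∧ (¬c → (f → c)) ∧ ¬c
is never true.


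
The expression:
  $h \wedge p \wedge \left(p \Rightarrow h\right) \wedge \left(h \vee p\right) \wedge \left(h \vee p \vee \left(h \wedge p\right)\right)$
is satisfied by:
  {h: True, p: True}


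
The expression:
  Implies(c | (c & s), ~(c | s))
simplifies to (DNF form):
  ~c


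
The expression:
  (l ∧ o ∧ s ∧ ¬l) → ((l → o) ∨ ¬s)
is always true.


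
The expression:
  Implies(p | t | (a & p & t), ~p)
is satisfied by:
  {p: False}


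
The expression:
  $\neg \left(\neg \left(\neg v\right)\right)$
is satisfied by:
  {v: False}


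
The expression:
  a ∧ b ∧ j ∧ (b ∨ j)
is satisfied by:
  {a: True, j: True, b: True}


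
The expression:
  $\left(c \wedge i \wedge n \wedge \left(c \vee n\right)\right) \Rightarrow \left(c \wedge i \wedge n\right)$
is always true.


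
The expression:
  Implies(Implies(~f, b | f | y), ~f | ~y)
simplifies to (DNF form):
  ~f | ~y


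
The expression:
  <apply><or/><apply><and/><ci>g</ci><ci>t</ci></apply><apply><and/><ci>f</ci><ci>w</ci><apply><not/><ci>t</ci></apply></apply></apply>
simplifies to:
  <apply><and/><apply><or/><ci>f</ci><ci>t</ci></apply><apply><or/><ci>t</ci><ci>w</ci></apply><apply><or/><ci>g</ci><apply><not/><ci>t</ci></apply></apply></apply>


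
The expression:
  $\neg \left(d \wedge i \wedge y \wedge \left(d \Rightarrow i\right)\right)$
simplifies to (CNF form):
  $\neg d \vee \neg i \vee \neg y$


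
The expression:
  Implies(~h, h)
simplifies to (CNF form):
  h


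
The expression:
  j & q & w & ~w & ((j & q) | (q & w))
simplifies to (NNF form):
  False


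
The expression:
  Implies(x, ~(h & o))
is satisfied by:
  {h: False, o: False, x: False}
  {x: True, h: False, o: False}
  {o: True, h: False, x: False}
  {x: True, o: True, h: False}
  {h: True, x: False, o: False}
  {x: True, h: True, o: False}
  {o: True, h: True, x: False}


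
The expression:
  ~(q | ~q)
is never true.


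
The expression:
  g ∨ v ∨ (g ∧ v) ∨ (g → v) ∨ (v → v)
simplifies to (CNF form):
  True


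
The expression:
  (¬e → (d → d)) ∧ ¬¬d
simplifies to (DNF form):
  d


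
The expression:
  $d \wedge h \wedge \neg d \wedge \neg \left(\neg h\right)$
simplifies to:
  $\text{False}$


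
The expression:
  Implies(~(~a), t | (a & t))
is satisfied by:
  {t: True, a: False}
  {a: False, t: False}
  {a: True, t: True}


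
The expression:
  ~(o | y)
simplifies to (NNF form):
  ~o & ~y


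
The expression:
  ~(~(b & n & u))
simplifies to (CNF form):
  b & n & u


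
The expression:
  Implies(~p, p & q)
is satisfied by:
  {p: True}


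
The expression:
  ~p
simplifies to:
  ~p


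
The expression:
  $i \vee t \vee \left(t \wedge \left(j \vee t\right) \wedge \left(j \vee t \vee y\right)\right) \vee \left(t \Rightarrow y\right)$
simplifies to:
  $\text{True}$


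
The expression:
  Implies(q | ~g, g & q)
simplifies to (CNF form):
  g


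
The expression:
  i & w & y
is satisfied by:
  {i: True, w: True, y: True}


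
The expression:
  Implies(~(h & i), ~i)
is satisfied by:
  {h: True, i: False}
  {i: False, h: False}
  {i: True, h: True}


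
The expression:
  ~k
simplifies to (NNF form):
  ~k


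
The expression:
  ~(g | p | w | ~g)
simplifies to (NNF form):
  False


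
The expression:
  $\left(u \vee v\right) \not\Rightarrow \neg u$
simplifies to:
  $u$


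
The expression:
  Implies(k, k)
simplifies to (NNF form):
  True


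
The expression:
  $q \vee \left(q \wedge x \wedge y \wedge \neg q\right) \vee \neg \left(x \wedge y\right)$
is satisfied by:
  {q: True, y: False, x: False}
  {y: False, x: False, q: False}
  {x: True, q: True, y: False}
  {x: True, y: False, q: False}
  {q: True, y: True, x: False}
  {y: True, q: False, x: False}
  {x: True, y: True, q: True}


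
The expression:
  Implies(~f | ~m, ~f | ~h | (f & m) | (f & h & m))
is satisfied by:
  {m: True, h: False, f: False}
  {h: False, f: False, m: False}
  {f: True, m: True, h: False}
  {f: True, h: False, m: False}
  {m: True, h: True, f: False}
  {h: True, m: False, f: False}
  {f: True, h: True, m: True}


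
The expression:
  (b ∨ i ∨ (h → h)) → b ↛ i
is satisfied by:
  {b: True, i: False}


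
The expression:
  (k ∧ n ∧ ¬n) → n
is always true.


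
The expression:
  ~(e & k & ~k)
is always true.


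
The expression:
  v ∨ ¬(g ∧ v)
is always true.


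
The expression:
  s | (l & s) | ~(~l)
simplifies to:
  l | s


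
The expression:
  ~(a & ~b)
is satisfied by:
  {b: True, a: False}
  {a: False, b: False}
  {a: True, b: True}


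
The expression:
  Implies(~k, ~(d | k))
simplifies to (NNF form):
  k | ~d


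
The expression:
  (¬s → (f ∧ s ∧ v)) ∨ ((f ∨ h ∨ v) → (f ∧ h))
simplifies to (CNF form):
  (f ∨ s ∨ ¬f) ∧ (f ∨ s ∨ ¬h) ∧ (f ∨ s ∨ ¬v) ∧ (h ∨ s ∨ ¬f) ∧ (h ∨ s ∨ ¬h) ∧ (h ∨ s ∨ ¬v)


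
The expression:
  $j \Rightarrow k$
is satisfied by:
  {k: True, j: False}
  {j: False, k: False}
  {j: True, k: True}


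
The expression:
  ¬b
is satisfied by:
  {b: False}


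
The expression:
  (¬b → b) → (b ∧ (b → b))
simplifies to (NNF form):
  True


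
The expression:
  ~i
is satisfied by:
  {i: False}


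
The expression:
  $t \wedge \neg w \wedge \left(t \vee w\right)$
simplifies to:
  $t \wedge \neg w$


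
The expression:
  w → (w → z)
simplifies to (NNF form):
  z ∨ ¬w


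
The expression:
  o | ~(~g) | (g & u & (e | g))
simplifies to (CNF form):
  g | o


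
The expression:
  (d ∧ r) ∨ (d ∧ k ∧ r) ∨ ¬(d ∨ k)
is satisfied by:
  {r: True, k: False, d: False}
  {k: False, d: False, r: False}
  {r: True, d: True, k: False}
  {r: True, k: True, d: True}


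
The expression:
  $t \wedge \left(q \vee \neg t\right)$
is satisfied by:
  {t: True, q: True}


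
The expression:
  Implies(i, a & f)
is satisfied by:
  {a: True, f: True, i: False}
  {a: True, f: False, i: False}
  {f: True, a: False, i: False}
  {a: False, f: False, i: False}
  {a: True, i: True, f: True}


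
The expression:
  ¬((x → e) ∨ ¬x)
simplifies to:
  x ∧ ¬e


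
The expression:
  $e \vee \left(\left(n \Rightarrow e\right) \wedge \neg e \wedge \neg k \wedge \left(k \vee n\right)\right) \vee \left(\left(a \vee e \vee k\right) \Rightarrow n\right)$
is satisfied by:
  {n: True, e: True, k: False, a: False}
  {n: True, a: True, e: True, k: False}
  {n: True, e: True, k: True, a: False}
  {n: True, a: True, e: True, k: True}
  {n: True, k: False, e: False, a: False}
  {n: True, a: True, k: False, e: False}
  {n: True, k: True, e: False, a: False}
  {n: True, a: True, k: True, e: False}
  {e: True, a: False, k: False, n: False}
  {a: True, e: True, k: False, n: False}
  {e: True, k: True, a: False, n: False}
  {a: True, e: True, k: True, n: False}
  {a: False, k: False, e: False, n: False}


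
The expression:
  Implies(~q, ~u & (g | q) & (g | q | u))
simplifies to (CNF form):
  (g | q) & (q | ~u)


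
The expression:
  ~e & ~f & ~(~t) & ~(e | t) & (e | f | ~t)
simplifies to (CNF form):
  False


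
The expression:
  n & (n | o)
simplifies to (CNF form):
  n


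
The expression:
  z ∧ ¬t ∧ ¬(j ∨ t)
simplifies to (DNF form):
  z ∧ ¬j ∧ ¬t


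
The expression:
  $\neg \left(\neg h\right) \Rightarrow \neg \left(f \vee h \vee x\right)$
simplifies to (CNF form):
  $\neg h$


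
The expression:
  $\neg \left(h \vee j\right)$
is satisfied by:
  {h: False, j: False}


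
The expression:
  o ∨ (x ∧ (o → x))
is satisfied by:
  {x: True, o: True}
  {x: True, o: False}
  {o: True, x: False}


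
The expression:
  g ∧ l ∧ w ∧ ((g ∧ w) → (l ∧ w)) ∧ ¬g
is never true.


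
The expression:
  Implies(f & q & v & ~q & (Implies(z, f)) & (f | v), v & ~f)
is always true.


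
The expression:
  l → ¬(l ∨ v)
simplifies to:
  ¬l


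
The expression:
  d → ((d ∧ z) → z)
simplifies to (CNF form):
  True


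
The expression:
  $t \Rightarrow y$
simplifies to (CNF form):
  $y \vee \neg t$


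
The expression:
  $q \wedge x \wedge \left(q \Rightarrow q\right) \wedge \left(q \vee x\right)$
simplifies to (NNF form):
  $q \wedge x$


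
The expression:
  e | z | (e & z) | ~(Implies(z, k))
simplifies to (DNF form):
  e | z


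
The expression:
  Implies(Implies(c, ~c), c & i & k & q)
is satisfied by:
  {c: True}


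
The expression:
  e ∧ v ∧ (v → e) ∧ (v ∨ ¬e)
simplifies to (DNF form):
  e ∧ v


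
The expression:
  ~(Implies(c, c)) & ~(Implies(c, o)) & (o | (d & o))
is never true.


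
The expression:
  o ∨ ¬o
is always true.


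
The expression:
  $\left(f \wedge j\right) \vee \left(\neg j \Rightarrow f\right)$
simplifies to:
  $f \vee j$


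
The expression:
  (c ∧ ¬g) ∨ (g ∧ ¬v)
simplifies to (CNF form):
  (c ∨ g) ∧ (c ∨ ¬v) ∧ (g ∨ ¬g) ∧ (¬g ∨ ¬v)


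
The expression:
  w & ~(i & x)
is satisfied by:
  {w: True, x: False, i: False}
  {w: True, i: True, x: False}
  {w: True, x: True, i: False}


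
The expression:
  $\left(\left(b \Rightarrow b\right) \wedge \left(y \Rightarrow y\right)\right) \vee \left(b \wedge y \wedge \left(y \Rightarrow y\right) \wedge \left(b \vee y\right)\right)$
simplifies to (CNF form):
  $\text{True}$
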